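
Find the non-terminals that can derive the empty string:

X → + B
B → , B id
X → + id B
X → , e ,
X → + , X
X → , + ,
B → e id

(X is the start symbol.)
None

A non-terminal is nullable if it can derive ε (the empty string): either it has an ε-production, or it has a production whose right-hand side consists entirely of nullable non-terminals.

There are no ε-productions, so no non-terminal can derive ε.
No non-terminals are nullable.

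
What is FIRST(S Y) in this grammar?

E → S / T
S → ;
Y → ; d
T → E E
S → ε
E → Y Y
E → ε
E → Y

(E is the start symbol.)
{ ';' }

FIRST sets of the non-terminals involved (from the grammar, by fixed-point iteration):
  FIRST(S) = { ';', ε }
  FIRST(Y) = { ';' }

To compute FIRST(S Y), process the symbols left to right:
Symbol S is a non-terminal. Add FIRST(S) \ {ε} = { ';' }
S is nullable (ε ∈ FIRST(S)), continue to the next symbol.
Symbol Y is a non-terminal. Add FIRST(Y) \ {ε} = { ';' }
Y is not nullable (ε ∉ FIRST(Y)), so stop here.
FIRST(S Y) = { ';' }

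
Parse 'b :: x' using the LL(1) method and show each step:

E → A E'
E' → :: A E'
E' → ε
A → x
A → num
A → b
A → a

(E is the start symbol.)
LL(1) parsing maintains a stack (initially the start symbol over $) and the input. At each step: if the stack top is a terminal, match it against the current input token; if it is a non-terminal N, replace it with the RHS of M[N, lookahead] (the unique production whose predict set contains the lookahead).

Stack is shown with the top on the left.

Stack      Input     Action
---------------------------
E $        b :: x $  output E → A E'
A E' $     b :: x $  output A → b
b E' $     b :: x $  match 'b'
E' $       :: x $    output E' → :: A E'
:: A E' $  :: x $    match '::'
A E' $     x $       output A → x
x E' $     x $       match 'x'
E' $       $         output E' → ε
$          $         accept

The string is accepted.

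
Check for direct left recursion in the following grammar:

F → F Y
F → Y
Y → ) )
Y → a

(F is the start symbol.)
F → F Y: LEFT RECURSIVE (starts with F)
F → Y: starts with Y
Y → ) ): starts with ')'
Y → a: starts with a

The grammar has direct left recursion on: F.

Answer: Yes, F is left-recursive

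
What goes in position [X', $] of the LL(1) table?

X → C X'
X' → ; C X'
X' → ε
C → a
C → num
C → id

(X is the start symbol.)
X' → ε

To find M[X', $], we find productions for X' where $ is in the predict set (PREDICT(N → α) = (FIRST(α) \ {ε}) ∪ (FOLLOW(N) if α ⇒* ε)).

Relevant sets:
  FOLLOW(X') = { $ }

X' → ; C X': PREDICT = { ';' }
X' → ε: PREDICT = { $ }
  $ is in predict set, so this production goes in M[X', $]

M[X', $] = X' → ε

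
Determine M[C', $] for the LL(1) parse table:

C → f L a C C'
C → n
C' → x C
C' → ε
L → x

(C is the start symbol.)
C' → ε

To find M[C', $], we find productions for C' where $ is in the predict set (PREDICT(N → α) = (FIRST(α) \ {ε}) ∪ (FOLLOW(N) if α ⇒* ε)).

Relevant sets:
  FOLLOW(C') = { $, 'x' }

C' → x C: PREDICT = { 'x' }
C' → ε: PREDICT = { $, 'x' }
  $ is in predict set, so this production goes in M[C', $]

M[C', $] = C' → ε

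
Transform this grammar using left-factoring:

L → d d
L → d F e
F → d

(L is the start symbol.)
Left-factoring transforms A → αβ₁ | αβ₂ into A → αA' and A' → β₁ | β₂
(α is the longest common prefix among the alternatives). Repeat until
no nonterminal has two alternatives with a common prefix.

Round 1: L has alternatives sharing prefix 'd'. Introduce L': L → d L'
  Add: L' → d
  Add: L' → F e

No remaining common prefixes — done.

Resulting grammar:
L → d L'
L' → d
L' → F e
F → d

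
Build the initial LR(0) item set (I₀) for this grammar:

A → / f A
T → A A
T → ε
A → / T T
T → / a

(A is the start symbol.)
{ [A → . / T T], [A → . / f A], [A' → . A] }

First, augment the grammar with A' → A
I₀ = CLOSURE({ [A' → . A] }):
  [A' → . A] has the dot before A: add [A → . / f A], [A → . / T T]
No further items can be added.

I₀ = { [A → . / T T], [A → . / f A], [A' → . A] }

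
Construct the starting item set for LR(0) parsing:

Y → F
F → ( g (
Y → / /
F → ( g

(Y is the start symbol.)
First, augment the grammar with Y' → Y
I₀ = CLOSURE({ [Y' → . Y] }):
  [Y' → . Y] has the dot before Y: add [Y → . F], [Y → . / /]
  [Y → . F] has the dot before F: add [F → . ( g (], [F → . ( g]
No further items can be added.

I₀ = { [F → . ( g (], [F → . ( g], [Y → . / /], [Y → . F], [Y' → . Y] }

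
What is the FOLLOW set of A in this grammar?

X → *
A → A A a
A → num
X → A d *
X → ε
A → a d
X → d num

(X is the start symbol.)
To compute FOLLOW(A), find every occurrence of A on a right-hand side N → α A β: add FIRST(β) \ {ε}, and if β is empty or nullable also add FOLLOW(N). Iterate to a fixed point.

In A → A A a: A is followed by A a, add FIRST(A a) \ {ε} = { 'a', 'num' }
In A → A A a: A is followed by a, add FIRST(a) \ {ε} = { 'a' }
In X → A d *: A is followed by d '*', add FIRST(d '*') \ {ε} = { 'd' }

Taking the union: FOLLOW(A) = { 'a', 'd', 'num' }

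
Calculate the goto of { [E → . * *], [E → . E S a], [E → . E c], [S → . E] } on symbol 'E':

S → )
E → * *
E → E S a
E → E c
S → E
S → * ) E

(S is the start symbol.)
GOTO(I, 'E') = CLOSURE({ [A → αX.β] : [A → α.Xβ] ∈ I, X = 'E' })

Items with dot before 'E', with the dot advanced:
  [E → . E S a] → [E → E . S a]
  [E → . E c] → [E → E . c]
  [S → . E] → [S → E .]
Closure of the advanced items:
  [E → E . S a] has the dot before S: add [S → . )], [S → . E], [S → . * ) E]
  [S → . E] has the dot before E: add [E → . * *], [E → . E S a], [E → . E c]

GOTO = { [E → . * *], [E → . E S a], [E → . E c], [E → E . S a], [E → E . c], [S → . )], [S → . * ) E], [S → . E], [S → E .] }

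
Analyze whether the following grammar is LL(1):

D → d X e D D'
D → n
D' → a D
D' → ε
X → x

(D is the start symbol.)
A grammar is LL(1) if for each non-terminal N with multiple productions, the predict sets of those productions are pairwise disjoint, where PREDICT(N → α) = (FIRST(α) \ {ε}) ∪ (FOLLOW(N) if α ⇒* ε).

Relevant sets:
  FOLLOW(D') = { $, 'a' }

For D:
  PREDICT(D → d X e D D') = { 'd' }
  PREDICT(D → n) = { 'n' }
For D':
  PREDICT(D' → a D) = { 'a' }
  PREDICT(D' → ε) = { $, 'a' }
X has a single production, so nothing to check there.

Conflict found: Predict set conflict for D': { 'a' }
The grammar is NOT LL(1).

Answer: No. Predict set conflict for D': { 'a' }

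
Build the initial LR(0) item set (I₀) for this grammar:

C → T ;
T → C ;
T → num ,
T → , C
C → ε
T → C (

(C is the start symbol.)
First, augment the grammar with C' → C
I₀ = CLOSURE({ [C' → . C] }):
  [C' → . C] has the dot before C: add [C → . T ;], [C → .]
  [C → . T ;] has the dot before T: add [T → . C ;], [T → . num ,], [T → . , C], [T → . C (]
No further items can be added.

I₀ = { [C → . T ;], [C → .], [C' → . C], [T → . , C], [T → . C (], [T → . C ;], [T → . num ,] }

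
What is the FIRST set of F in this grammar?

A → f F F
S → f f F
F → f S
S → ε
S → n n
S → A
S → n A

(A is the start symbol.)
{ 'f' }

To compute FIRST(F), examine every production with F on the left-hand side, reading each right-hand side left to right until a non-nullable symbol is reached.

From F → f S:
  - f is a terminal: add 'f' and stop

Collecting: FIRST(F) = { 'f' }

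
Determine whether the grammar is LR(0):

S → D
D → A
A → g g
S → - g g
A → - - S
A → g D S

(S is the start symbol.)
A grammar is LR(0) if no state in the canonical LR(0) collection has:
  - both a shift item (dot before a terminal) and a complete item (shift-reduce conflict), or
  - two or more complete items (reduce-reduce conflict; the accept item [S' → S .] counts as a complete item here).

Augment with S' → S and build the canonical LR(0) collection (I0 = CLOSURE({[S' → . S]}), then GOTO on every symbol after a dot until no new states appear). It has 14 states:
  I0: { [A → . - - S], [A → . g D S], [A → . g g], [D → . A], [S → . - g g], [S → . D], [S' → . S] }  — shift
  I1: { [A → - . - S], [S → - . g g] }  — shift
  I2: { [D → A .] }  — reduce
  I3: { [S → D .] }  — reduce
  I4: { [S' → S .] }  — accept
  I5: { [A → . - - S], [A → . g D S], [A → . g g], [A → g . D S], [A → g . g], [D → . A] }  — shift
  I6: { [A → - . - S] }  — shift
  I7: { [A → . - - S], [A → . g D S], [A → . g g], [A → g D . S], [D → . A], [S → . - g g], [S → . D] }  — shift
  I8: { [A → . - - S], [A → . g D S], [A → . g g], [A → g . D S], [A → g . g], [A → g g .], [D → . A] }  — shift, reduce
  I9: { [A → g D S .] }  — reduce
  I10: { [A → - - . S], [A → . - - S], [A → . g D S], [A → . g g], [D → . A], [S → . - g g], [S → . D] }  — shift
  I11: { [A → - - S .] }  — reduce
  I12: { [S → - g . g] }  — shift
  I13: { [S → - g g .] }  — reduce

Conflict in state I8:
  Shift-reduce conflict between [A → g g .] and [A → . - - S]
So the grammar is NOT LR(0).

Answer: No. Shift-reduce conflict between [A → g g .] and [A → . - - S]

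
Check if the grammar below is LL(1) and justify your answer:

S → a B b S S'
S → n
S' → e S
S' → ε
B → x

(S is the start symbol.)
No. Predict set conflict for S': { 'e' }

A grammar is LL(1) if for each non-terminal N with multiple productions, the predict sets of those productions are pairwise disjoint, where PREDICT(N → α) = (FIRST(α) \ {ε}) ∪ (FOLLOW(N) if α ⇒* ε).

Relevant sets:
  FOLLOW(S') = { $, 'e' }

For S:
  PREDICT(S → a B b S S') = { 'a' }
  PREDICT(S → n) = { 'n' }
For S':
  PREDICT(S' → e S) = { 'e' }
  PREDICT(S' → ε) = { $, 'e' }
B has a single production, so nothing to check there.

Conflict found: Predict set conflict for S': { 'e' }
The grammar is NOT LL(1).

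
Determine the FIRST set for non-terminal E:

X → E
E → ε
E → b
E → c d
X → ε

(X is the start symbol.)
{ 'b', 'c', ε }

From E → ε:
  - ε-production, so ε ∈ FIRST(E)
From E → b:
  - b is a terminal: add 'b' and stop
From E → c d:
  - c is a terminal: add 'c' and stop

Collecting: FIRST(E) = { 'b', 'c', ε }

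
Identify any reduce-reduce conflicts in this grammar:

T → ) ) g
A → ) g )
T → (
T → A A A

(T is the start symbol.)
Augment with T' → T and build the canonical LR(0) collection (I0 = CLOSURE({[T' → . T]}), then GOTO on every symbol after a dot until no new states appear). It has 12 states:
  I0: { [A → . ) g )], [T → . (], [T → . ) ) g], [T → . A A A], [T' → . T] }  — shift
  I1: { [T → ( .] }  — reduce
  I2: { [A → ) . g )], [T → ) . ) g] }  — shift
  I3: { [A → . ) g )], [T → A . A A] }  — shift
  I4: { [T' → T .] }  — accept
  I5: { [A → ) . g )] }  — shift
  I6: { [A → . ) g )], [T → A A . A] }  — shift
  I7: { [T → A A A .] }  — reduce
  I8: { [A → ) g . )] }  — shift
  I9: { [A → ) g ) .] }  — reduce
  I10: { [T → ) ) . g] }  — shift
  I11: { [T → ) ) g .] }  — reduce

No state contains more than one complete item.

Answer: No reduce-reduce conflicts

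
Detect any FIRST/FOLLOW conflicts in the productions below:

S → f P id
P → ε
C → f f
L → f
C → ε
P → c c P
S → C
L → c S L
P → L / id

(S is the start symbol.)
A FIRST/FOLLOW conflict occurs when a non-terminal N has a nullable alternative N → β (β ⇒* ε) and another alternative N → α with FIRST(α) ∩ FOLLOW(N) ≠ ∅: on such a lookahead the parser cannot decide between expanding α and letting N vanish via β.

Nullable non-terminals: C, P, S.
FIRST sets used below: FIRST(L) = { 'c', 'f' }, FIRST(C) = { 'f', ε }

C: nullable alternative(s) C → ε; FOLLOW(C) = { $, 'c', 'f' }
  C → f f: FIRST \ {ε} = { 'f' } — overlaps FOLLOW(C) on { 'f' }: CONFLICT
  C → ε: FIRST \ {ε} = { } — this is the only nullable alternative, skip

P: nullable alternative(s) P → ε; FOLLOW(P) = { 'id' }
  P → ε: FIRST \ {ε} = { } — this is the only nullable alternative, skip
  P → c c P: FIRST \ {ε} = { 'c' } — disjoint from FOLLOW(P)
  P → L / id: FIRST \ {ε} = { 'c', 'f' } — disjoint from FOLLOW(P)

S: nullable alternative(s) S → C; FOLLOW(S) = { $, 'c', 'f' }
  S → f P id: FIRST \ {ε} = { 'f' } — overlaps FOLLOW(S) on { 'f' }: CONFLICT
  S → C: FIRST \ {ε} = { 'f' } — this is the only nullable alternative, skip

L has no nullable alternative, so no FIRST/FOLLOW check is needed there.

So the grammar has 2 FIRST/FOLLOW conflicts (marked CONFLICT above).

Answer: Yes. S → f P id with FOLLOW(S) on { 'f' }; C → f f with FOLLOW(C) on { 'f' }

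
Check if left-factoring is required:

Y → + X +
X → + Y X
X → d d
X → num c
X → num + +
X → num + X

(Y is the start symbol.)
Yes, X has productions with common prefix 'num'

Left-factoring is needed when two productions for the same non-terminal
share a common prefix on the right-hand side.

Productions for X:
  X → + Y X
  X → d d
  X → num c
  X → num + +
  X → num + X

Found common prefix 'num' in productions for X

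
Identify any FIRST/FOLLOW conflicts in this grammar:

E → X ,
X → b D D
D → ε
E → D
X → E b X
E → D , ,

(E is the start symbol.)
Nullable non-terminals: D, E.
FIRST sets used below: FIRST(X) = { ',', 'b' }, FIRST(D) = { ε }
D has a nullable alternative but only one production, so nothing to check.

E: nullable alternative(s) E → D; FOLLOW(E) = { $, 'b' }
  E → X ,: FIRST \ {ε} = { ',', 'b' } — overlaps FOLLOW(E) on { 'b' }: CONFLICT
  E → D: FIRST \ {ε} = { } — this is the only nullable alternative, skip
  E → D , ,: FIRST \ {ε} = { ',' } — disjoint from FOLLOW(E)

X has no nullable alternative, so no FIRST/FOLLOW check is needed there.

So the grammar has 1 FIRST/FOLLOW conflict (marked CONFLICT above).

Answer: Yes. E → X ',' with FOLLOW(E) on { 'b' }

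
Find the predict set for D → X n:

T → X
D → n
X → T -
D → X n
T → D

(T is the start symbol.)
{ 'n' }

PREDICT(D → X n) = (FIRST(RHS) \ {ε}) ∪ (FOLLOW(D) if ε ∈ FIRST(RHS), i.e. RHS ⇒* ε)
FIRST(X) = { 'n' }
FIRST(X n) = { 'n' }
ε ∉ FIRST(X n), so FOLLOW(D) is not added.
PREDICT(D → X n) = { 'n' }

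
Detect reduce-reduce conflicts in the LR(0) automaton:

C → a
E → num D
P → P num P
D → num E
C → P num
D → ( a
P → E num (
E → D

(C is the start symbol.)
Yes — I8: [E → D .] vs [E → num D .]

Augment with C' → C and build the canonical LR(0) collection (I0 = CLOSURE({[C' → . C]}), then GOTO on every symbol after a dot until no new states appear). It has 16 states:
  I0: { [C → . P num], [C → . a], [C' → . C], [D → . ( a], [D → . num E], [E → . D], [E → . num D], [P → . E num (], [P → . P num P] }  — shift
  I1: { [D → ( . a] }  — shift
  I2: { [C' → C .] }  — accept
  I3: { [E → D .] }  — reduce
  I4: { [P → E . num (] }  — shift
  I5: { [C → P . num], [P → P . num P] }  — shift
  I6: { [C → a .] }  — reduce
  I7: { [D → . ( a], [D → . num E], [D → num . E], [E → . D], [E → . num D], [E → num . D] }  — shift
  I8: { [E → D .], [E → num D .] }  — 2 reduces
  I9: { [D → num E .] }  — reduce
  I10: { [C → P num .], [D → . ( a], [D → . num E], [E → . D], [E → . num D], [P → . E num (], [P → . P num P], [P → P num . P] }  — shift, reduce
  I11: { [P → P . num P], [P → P num P .] }  — shift, reduce
  I12: { [D → . ( a], [D → . num E], [E → . D], [E → . num D], [P → . E num (], [P → . P num P], [P → P num . P] }  — shift
  I13: { [P → E num . (] }  — shift
  I14: { [P → E num ( .] }  — reduce
  I15: { [D → ( a .] }  — reduce

I8 contains complete items [E → D .], [E → num D .] — reduce-reduce conflict.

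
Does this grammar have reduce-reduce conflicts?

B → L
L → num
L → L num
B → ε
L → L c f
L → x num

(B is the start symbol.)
A reduce-reduce conflict occurs when an LR(0) state has two complete items [A → α .] and [B → β .] — both call for a reduction, and with no lookahead the parser cannot choose between them.

Augment with B' → B and build the canonical LR(0) collection (I0 = CLOSURE({[B' → . B]}), then GOTO on every symbol after a dot until no new states appear). It has 9 states:
  I0: { [B → . L], [B → .], [B' → . B], [L → . L c f], [L → . L num], [L → . num], [L → . x num] }  — shift, reduce
  I1: { [B' → B .] }  — accept
  I2: { [B → L .], [L → L . c f], [L → L . num] }  — shift, reduce
  I3: { [L → num .] }  — reduce
  I4: { [L → x . num] }  — shift
  I5: { [L → x num .] }  — reduce
  I6: { [L → L c . f] }  — shift
  I7: { [L → L num .] }  — reduce
  I8: { [L → L c f .] }  — reduce

No state contains more than one complete item.

Answer: No reduce-reduce conflicts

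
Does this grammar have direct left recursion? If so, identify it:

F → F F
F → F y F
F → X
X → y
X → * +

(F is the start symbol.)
Direct left recursion occurs when N → N α for some non-terminal N (the right-hand side begins with the left-hand side itself).

F → F F: LEFT RECURSIVE (starts with F)
F → F y F: LEFT RECURSIVE (starts with F)
F → X: starts with X
X → y: starts with y
X → * +: starts with '*'

The grammar has direct left recursion on: F.

Answer: Yes, F is left-recursive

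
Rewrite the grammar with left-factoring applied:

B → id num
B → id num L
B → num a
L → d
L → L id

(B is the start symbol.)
Left-factoring transforms A → αβ₁ | αβ₂ into A → αA' and A' → β₁ | β₂
(α is the longest common prefix among the alternatives). Repeat until
no nonterminal has two alternatives with a common prefix.

Round 1: B has alternatives sharing prefix 'id num'. Introduce B': B → id num B'
  Add: B' → ε
  Add: B' → L

No remaining common prefixes — done.

Resulting grammar:
B → id num B'
B' → ε
B' → L
B → num a
L → d
L → L id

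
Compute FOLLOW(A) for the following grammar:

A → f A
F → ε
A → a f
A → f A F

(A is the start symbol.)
A is the start symbol, so $ ∈ FOLLOW(A).
In A → f A: A is at the end; this adds FOLLOW(A) to itself — nothing new
In A → f A F: A is followed by F, add FIRST(F) \ {ε} = { }
  F is nullable, so FOLLOW(A) is also included — that is the set being defined, nothing new

Taking the union: FOLLOW(A) = { $ }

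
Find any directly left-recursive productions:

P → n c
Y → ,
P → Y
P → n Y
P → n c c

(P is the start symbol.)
Direct left recursion occurs when N → N α for some non-terminal N (the right-hand side begins with the left-hand side itself).

P → n c: starts with n
Y → ,: starts with ','
P → Y: starts with Y
P → n Y: starts with n
P → n c c: starts with n

No direct left recursion found.

Answer: No direct left recursion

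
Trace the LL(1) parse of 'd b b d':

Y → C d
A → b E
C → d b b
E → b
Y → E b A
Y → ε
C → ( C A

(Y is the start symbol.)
Stack is shown with the top on the left.

Stack      Input      Action
----------------------------
Y $        d b b d $  output Y → C d
C d $      d b b d $  output C → d b b
d b b d $  d b b d $  match 'd'
b b d $    b b d $    match 'b'
b d $      b d $      match 'b'
d $        d $        match 'd'
$          $          accept

The string is accepted.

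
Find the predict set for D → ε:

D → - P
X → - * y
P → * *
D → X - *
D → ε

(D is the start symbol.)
{ $ }

PREDICT(D → ε) = (FIRST(RHS) \ {ε}) ∪ (FOLLOW(D) if ε ∈ FIRST(RHS), i.e. RHS ⇒* ε)
The right-hand side is ε (FIRST(ε) = { ε }), so the predict set is FOLLOW(D) = { $ }
PREDICT(D → ε) = { $ }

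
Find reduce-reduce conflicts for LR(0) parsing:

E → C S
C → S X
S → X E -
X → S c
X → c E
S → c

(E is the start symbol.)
Yes — I11: [S → c .] vs [X → S c .]

A reduce-reduce conflict occurs when an LR(0) state has two complete items [A → α .] and [B → β .] — both call for a reduction, and with no lookahead the parser cannot choose between them.

Augment with E' → E and build the canonical LR(0) collection (I0 = CLOSURE({[E' → . E]}), then GOTO on every symbol after a dot until no new states appear). It has 14 states:
  I0: { [C → . S X], [E → . C S], [E' → . E], [S → . X E -], [S → . c], [X → . S c], [X → . c E] }  — shift
  I1: { [E → C . S], [S → . X E -], [S → . c], [X → . S c], [X → . c E] }  — shift
  I2: { [E' → E .] }  — accept
  I3: { [C → S . X], [S → . X E -], [S → . c], [X → . S c], [X → . c E], [X → S . c] }  — shift
  I4: { [C → . S X], [E → . C S], [S → . X E -], [S → . c], [S → X . E -], [X → . S c], [X → . c E] }  — shift
  I5: { [C → . S X], [E → . C S], [S → . X E -], [S → . c], [S → c .], [X → . S c], [X → . c E], [X → c . E] }  — shift, reduce
  I6: { [X → c E .] }  — reduce
  I7: { [S → X E . -] }  — shift
  I8: { [S → X E - .] }  — reduce
  I9: { [X → S . c] }  — shift
  I10: { [C → . S X], [C → S X .], [E → . C S], [S → . X E -], [S → . c], [S → X . E -], [X → . S c], [X → . c E] }  — shift, reduce
  I11: { [C → . S X], [E → . C S], [S → . X E -], [S → . c], [S → c .], [X → . S c], [X → . c E], [X → S c .], [X → c . E] }  — shift, 2 reduces
  I12: { [X → S c .] }  — reduce
  I13: { [E → C S .], [X → S . c] }  — shift, reduce

I11 contains complete items [S → c .], [X → S c .] — reduce-reduce conflict.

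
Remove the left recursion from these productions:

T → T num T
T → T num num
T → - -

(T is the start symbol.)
T → - - T'
T' → num T T'
T' → num num T'
T' → ε

T is directly left-recursive. The standard transformation for
  A → A α₁ | ... | A α_m | β₁ | ... | β_n
is
  A  → β₁ A' | ... | β_n A'
  A' → α₁ A' | ... | α_m A' | ε

T → - - becomes T → - - T'
T → T num T becomes T' → num T T'
T → T num num becomes T' → num num T'
Add T' → ε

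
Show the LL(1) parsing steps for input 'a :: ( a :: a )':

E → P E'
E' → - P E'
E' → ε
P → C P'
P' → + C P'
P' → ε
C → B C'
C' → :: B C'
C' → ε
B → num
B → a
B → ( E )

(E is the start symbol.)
LL(1) parsing maintains a stack (initially the start symbol over $) and the input. At each step: if the stack top is a terminal, match it against the current input token; if it is a non-terminal N, replace it with the RHS of M[N, lookahead] (the unique production whose predict set contains the lookahead).

Stack is shown with the top on the left.

Stack                       Input              Action
-----------------------------------------------------
E $                         a :: ( a :: a ) $  output E → P E'
P E' $                      a :: ( a :: a ) $  output P → C P'
C P' E' $                   a :: ( a :: a ) $  output C → B C'
B C' P' E' $                a :: ( a :: a ) $  output B → a
a C' P' E' $                a :: ( a :: a ) $  match 'a'
C' P' E' $                  :: ( a :: a ) $    output C' → :: B C'
:: B C' P' E' $             :: ( a :: a ) $    match '::'
B C' P' E' $                ( a :: a ) $       output B → ( E )
( E ) C' P' E' $            ( a :: a ) $       match '('
E ) C' P' E' $              a :: a ) $         output E → P E'
P E' ) C' P' E' $           a :: a ) $         output P → C P'
C P' E' ) C' P' E' $        a :: a ) $         output C → B C'
B C' P' E' ) C' P' E' $     a :: a ) $         output B → a
a C' P' E' ) C' P' E' $     a :: a ) $         match 'a'
C' P' E' ) C' P' E' $       :: a ) $           output C' → :: B C'
:: B C' P' E' ) C' P' E' $  :: a ) $           match '::'
B C' P' E' ) C' P' E' $     a ) $              output B → a
a C' P' E' ) C' P' E' $     a ) $              match 'a'
C' P' E' ) C' P' E' $       ) $                output C' → ε
P' E' ) C' P' E' $          ) $                output P' → ε
E' ) C' P' E' $             ) $                output E' → ε
) C' P' E' $                ) $                match ')'
C' P' E' $                  $                  output C' → ε
P' E' $                     $                  output P' → ε
E' $                        $                  output E' → ε
$                           $                  accept

The string is accepted.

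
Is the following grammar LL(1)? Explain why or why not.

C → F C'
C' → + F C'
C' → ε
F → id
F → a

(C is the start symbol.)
Yes, the grammar is LL(1).

A grammar is LL(1) if for each non-terminal N with multiple productions, the predict sets of those productions are pairwise disjoint, where PREDICT(N → α) = (FIRST(α) \ {ε}) ∪ (FOLLOW(N) if α ⇒* ε).

Relevant sets:
  FOLLOW(C') = { $ }

For C':
  PREDICT(C' → '+' F C') = { '+' }
  PREDICT(C' → ε) = { $ }
For F:
  PREDICT(F → id) = { 'id' }
  PREDICT(F → a) = { 'a' }
C has a single production, so nothing to check there.

All predict sets are disjoint. The grammar IS LL(1).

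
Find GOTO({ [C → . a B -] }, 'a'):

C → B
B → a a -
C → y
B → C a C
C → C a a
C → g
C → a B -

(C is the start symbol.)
GOTO(I, 'a') = CLOSURE({ [A → αX.β] : [A → α.Xβ] ∈ I, X = 'a' })

Items with dot before 'a', with the dot advanced:
  [C → . a B -] → [C → a . B -]
Closure of the advanced items:
  [C → a . B -] has the dot before B: add [B → . a a -], [B → . C a C]
  [B → . C a C] has the dot before C: add [C → . B], [C → . y], [C → . C a a], [C → . g], [C → . a B -]

GOTO = { [B → . C a C], [B → . a a -], [C → . B], [C → . C a a], [C → . a B -], [C → . g], [C → . y], [C → a . B -] }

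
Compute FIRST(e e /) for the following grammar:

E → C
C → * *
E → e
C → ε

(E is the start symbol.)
{ 'e' }

To compute FIRST(e e /), process the symbols left to right:
Symbol e is a terminal. Add 'e' and stop.
FIRST(e e /) = { 'e' }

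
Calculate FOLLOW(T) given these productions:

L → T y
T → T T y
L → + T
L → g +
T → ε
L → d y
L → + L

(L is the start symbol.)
To compute FOLLOW(T), find every occurrence of T on a right-hand side N → α T β: add FIRST(β) \ {ε}, and if β is empty or nullable also add FOLLOW(N). Iterate to a fixed point.

In L → T y: T is followed by y, add FIRST(y) \ {ε} = { 'y' }
In T → T T y: T is followed by T y, add FIRST(T y) \ {ε} = { 'y' }
In T → T T y: T is followed by y, add FIRST(y) \ {ε} = { 'y' }
In L → + T: T is at the end, add FOLLOW(L)

The FOLLOW sets referred to above (computed the same way, to a fixed point):
  FOLLOW(L) = { $ }

Taking the union: FOLLOW(T) = { $, 'y' }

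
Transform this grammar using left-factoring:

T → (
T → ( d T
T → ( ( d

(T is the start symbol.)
Left-factoring transforms A → αβ₁ | αβ₂ into A → αA' and A' → β₁ | β₂
(α is the longest common prefix among the alternatives). Repeat until
no nonterminal has two alternatives with a common prefix.

Round 1: T has alternatives sharing prefix '('. Introduce T': T → ( T'
  Add: T' → ε
  Add: T' → d T
  Add: T' → ( d

No remaining common prefixes — done.

Resulting grammar:
T → ( T'
T' → ε
T' → d T
T' → ( d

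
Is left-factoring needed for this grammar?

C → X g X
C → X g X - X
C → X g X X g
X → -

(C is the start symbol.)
Yes, C has productions with common prefix 'X g X'

Left-factoring is needed when two productions for the same non-terminal
share a common prefix on the right-hand side.

Productions for C:
  C → X g X
  C → X g X - X
  C → X g X X g

Found common prefix 'X g X' in productions for C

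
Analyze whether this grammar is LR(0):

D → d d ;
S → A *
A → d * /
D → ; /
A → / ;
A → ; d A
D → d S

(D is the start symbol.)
A grammar is LR(0) if no state in the canonical LR(0) collection has:
  - both a shift item (dot before a terminal) and a complete item (shift-reduce conflict), or
  - two or more complete items (reduce-reduce conflict; the accept item [D' → D .] counts as a complete item here).

Augment with D' → D and build the canonical LR(0) collection (I0 = CLOSURE({[D' → . D]}), then GOTO on every symbol after a dot until no new states appear). It has 18 states:
  I0: { [D → . ; /], [D → . d S], [D → . d d ;], [D' → . D] }  — shift
  I1: { [D → ; . /] }  — shift
  I2: { [D' → D .] }  — accept
  I3: { [A → . / ;], [A → . ; d A], [A → . d * /], [D → d . S], [D → d . d ;], [S → . A *] }  — shift
  I4: { [A → / . ;] }  — shift
  I5: { [A → ; . d A] }  — shift
  I6: { [S → A . *] }  — shift
  I7: { [D → d S .] }  — reduce
  I8: { [A → d . * /], [D → d d . ;] }  — shift
  I9: { [A → d * . /] }  — shift
  I10: { [D → d d ; .] }  — reduce
  I11: { [A → d * / .] }  — reduce
  I12: { [S → A * .] }  — reduce
  I13: { [A → . / ;], [A → . ; d A], [A → . d * /], [A → ; d . A] }  — shift
  I14: { [A → ; d A .] }  — reduce
  I15: { [A → d . * /] }  — shift
  I16: { [A → / ; .] }  — reduce
  I17: { [D → ; / .] }  — reduce

Every state is either a pure shift/goto state or contains exactly one complete item and nothing to shift — no conflicts. The grammar is LR(0).

Answer: Yes, the grammar is LR(0)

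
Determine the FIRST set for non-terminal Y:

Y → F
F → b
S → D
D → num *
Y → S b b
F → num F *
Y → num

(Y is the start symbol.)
FIRST sets of the other non-terminals involved (by the same procedure, iterated to a fixed point):
  FIRST(F) = { 'b', 'num' }
  FIRST(S) = { 'num' }

From Y → F:
  - F is a non-terminal: add FIRST(F) \ {ε} = { 'b', 'num' }
    F is not nullable, so stop
From Y → S b b:
  - S is a non-terminal: add FIRST(S) \ {ε} = { 'num' }
    S is not nullable, so stop
From Y → num:
  - num is a terminal: add 'num' and stop

Collecting: FIRST(Y) = { 'b', 'num' }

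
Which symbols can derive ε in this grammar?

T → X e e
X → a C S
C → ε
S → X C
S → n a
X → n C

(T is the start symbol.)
{ 'C' }

A non-terminal is nullable if it can derive ε (the empty string): either it has an ε-production, or it has a production whose right-hand side consists entirely of nullable non-terminals.

ε-productions: C → ε
So C is immediately nullable.
No further non-terminal can be added: every production for the remaining non-terminals contains a terminal or a non-nullable non-terminal.
Nullable = { 'C' }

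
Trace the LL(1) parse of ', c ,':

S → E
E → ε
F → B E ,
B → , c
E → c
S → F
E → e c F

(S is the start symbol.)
Stack is shown with the top on the left.

Stack      Input    Action
--------------------------
S $        , c , $  output S → F
F $        , c , $  output F → B E ,
B E , $    , c , $  output B → , c
, c E , $  , c , $  match ','
c E , $    c , $    match 'c'
E , $      , $      output E → ε
, $        , $      match ','
$          $        accept

The string is accepted.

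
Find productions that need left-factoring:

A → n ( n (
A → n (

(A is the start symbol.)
Left-factoring is needed when two productions for the same non-terminal
share a common prefix on the right-hand side.

Productions for A:
  A → n ( n (
  A → n (

Found common prefix 'n (' in productions for A

Answer: Yes, A has productions with common prefix 'n ('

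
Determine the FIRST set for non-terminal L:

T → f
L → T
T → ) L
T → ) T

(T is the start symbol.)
To compute FIRST(L), examine every production with L on the left-hand side, reading each right-hand side left to right until a non-nullable symbol is reached.

FIRST sets of the other non-terminals involved (by the same procedure, iterated to a fixed point):
  FIRST(T) = { ')', 'f' }

From L → T:
  - T is a non-terminal: add FIRST(T) \ {ε} = { ')', 'f' }
    T is not nullable, so stop

Collecting: FIRST(L) = { ')', 'f' }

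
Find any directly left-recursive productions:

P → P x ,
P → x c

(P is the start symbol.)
P → P x ,: LEFT RECURSIVE (starts with P)
P → x c: starts with x

The grammar has direct left recursion on: P.

Answer: Yes, P is left-recursive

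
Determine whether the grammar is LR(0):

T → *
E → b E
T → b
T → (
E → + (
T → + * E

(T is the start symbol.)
Yes, the grammar is LR(0)

A grammar is LR(0) if no state in the canonical LR(0) collection has:
  - both a shift item (dot before a terminal) and a complete item (shift-reduce conflict), or
  - two or more complete items (reduce-reduce conflict; the accept item [T' → T .] counts as a complete item here).

Augment with T' → T and build the canonical LR(0) collection (I0 = CLOSURE({[T' → . T]}), then GOTO on every symbol after a dot until no new states appear). It has 12 states:
  I0: { [T → . (], [T → . *], [T → . + * E], [T → . b], [T' → . T] }  — shift
  I1: { [T → ( .] }  — reduce
  I2: { [T → * .] }  — reduce
  I3: { [T → + . * E] }  — shift
  I4: { [T' → T .] }  — accept
  I5: { [T → b .] }  — reduce
  I6: { [E → . + (], [E → . b E], [T → + * . E] }  — shift
  I7: { [E → + . (] }  — shift
  I8: { [T → + * E .] }  — reduce
  I9: { [E → . + (], [E → . b E], [E → b . E] }  — shift
  I10: { [E → b E .] }  — reduce
  I11: { [E → + ( .] }  — reduce

Every state is either a pure shift/goto state or contains exactly one complete item and nothing to shift — no conflicts. The grammar is LR(0).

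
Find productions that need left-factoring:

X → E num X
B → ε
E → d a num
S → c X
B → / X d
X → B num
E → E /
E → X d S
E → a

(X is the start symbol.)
Left-factoring is needed when two productions for the same non-terminal
share a common prefix on the right-hand side.

Productions for X:
  X → E num X
  X → B num
Productions for B:
  B → ε
  B → / X d
Productions for E:
  E → d a num
  E → E /
  E → X d S
  E → a

No common prefixes found.

Answer: No, left-factoring is not needed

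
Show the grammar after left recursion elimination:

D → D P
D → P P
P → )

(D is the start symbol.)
D → P P D'
D' → P D'
D' → ε
P → )

D is directly left-recursive. The standard transformation for
  A → A α₁ | ... | A α_m | β₁ | ... | β_n
is
  A  → β₁ A' | ... | β_n A'
  A' → α₁ A' | ... | α_m A' | ε

D → P P becomes D → P P D'
D → D P becomes D' → P D'
Add D' → ε

Productions for other non-terminals are unchanged:
  P → )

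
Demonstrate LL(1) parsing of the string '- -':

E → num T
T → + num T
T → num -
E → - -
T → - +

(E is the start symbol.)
LL(1) parsing maintains a stack (initially the start symbol over $) and the input. At each step: if the stack top is a terminal, match it against the current input token; if it is a non-terminal N, replace it with the RHS of M[N, lookahead] (the unique production whose predict set contains the lookahead).

Stack is shown with the top on the left.

Stack  Input  Action
--------------------
E $    - - $  output E → - -
- - $  - - $  match '-'
- $    - $    match '-'
$      $      accept

The string is accepted.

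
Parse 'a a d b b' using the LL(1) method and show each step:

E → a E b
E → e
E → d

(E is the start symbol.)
LL(1) parsing maintains a stack (initially the start symbol over $) and the input. At each step: if the stack top is a terminal, match it against the current input token; if it is a non-terminal N, replace it with the RHS of M[N, lookahead] (the unique production whose predict set contains the lookahead).

Stack is shown with the top on the left.

Stack      Input        Action
------------------------------
E $        a a d b b $  output E → a E b
a E b $    a a d b b $  match 'a'
E b $      a d b b $    output E → a E b
a E b b $  a d b b $    match 'a'
E b b $    d b b $      output E → d
d b b $    d b b $      match 'd'
b b $      b b $        match 'b'
b $        b $          match 'b'
$          $            accept

The string is accepted.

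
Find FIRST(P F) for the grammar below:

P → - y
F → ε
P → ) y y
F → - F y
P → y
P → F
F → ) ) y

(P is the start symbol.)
FIRST sets of the non-terminals involved (from the grammar, by fixed-point iteration):
  FIRST(P) = { ')', '-', 'y', ε }
  FIRST(F) = { ')', '-', ε }

To compute FIRST(P F), process the symbols left to right:
Symbol P is a non-terminal. Add FIRST(P) \ {ε} = { ')', '-', 'y' }
P is nullable (ε ∈ FIRST(P)), continue to the next symbol.
Symbol F is a non-terminal. Add FIRST(F) \ {ε} = { ')', '-' }
F is nullable (ε ∈ FIRST(F)), continue to the next symbol.
All symbols are nullable, so ε is in the result.
FIRST(P F) = { ')', '-', 'y', ε }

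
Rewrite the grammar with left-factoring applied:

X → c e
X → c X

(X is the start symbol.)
X → c X'
X' → e
X' → X

Left-factoring transforms A → αβ₁ | αβ₂ into A → αA' and A' → β₁ | β₂
(α is the longest common prefix among the alternatives). Repeat until
no nonterminal has two alternatives with a common prefix.

Round 1: X has alternatives sharing prefix 'c'. Introduce X': X → c X'
  Add: X' → e
  Add: X' → X

No remaining common prefixes — done.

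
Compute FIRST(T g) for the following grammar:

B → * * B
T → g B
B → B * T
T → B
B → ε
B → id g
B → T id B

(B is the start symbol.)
FIRST sets of the non-terminals involved (from the grammar, by fixed-point iteration):
  FIRST(T) = { '*', 'g', 'id', ε }

To compute FIRST(T g), process the symbols left to right:
Symbol T is a non-terminal. Add FIRST(T) \ {ε} = { '*', 'g', 'id' }
T is nullable (ε ∈ FIRST(T)), continue to the next symbol.
Symbol g is a terminal. Add 'g' and stop.
FIRST(T g) = { '*', 'g', 'id' }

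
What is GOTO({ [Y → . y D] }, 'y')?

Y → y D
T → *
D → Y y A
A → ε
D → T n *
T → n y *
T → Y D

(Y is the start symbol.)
GOTO(I, 'y') = CLOSURE({ [A → αX.β] : [A → α.Xβ] ∈ I, X = 'y' })

Items with dot before 'y', with the dot advanced:
  [Y → . y D] → [Y → y . D]
Closure of the advanced items:
  [Y → y . D] has the dot before D: add [D → . Y y A], [D → . T n *]
  [D → . Y y A] has the dot before Y: add [Y → . y D]
  [D → . T n *] has the dot before T: add [T → . *], [T → . n y *], [T → . Y D]

GOTO = { [D → . T n *], [D → . Y y A], [T → . *], [T → . Y D], [T → . n y *], [Y → . y D], [Y → y . D] }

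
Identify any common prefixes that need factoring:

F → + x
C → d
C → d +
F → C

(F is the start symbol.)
Yes, C has productions with common prefix 'd'

Left-factoring is needed when two productions for the same non-terminal
share a common prefix on the right-hand side.

Productions for F:
  F → + x
  F → C
Productions for C:
  C → d
  C → d +

Found common prefix 'd' in productions for C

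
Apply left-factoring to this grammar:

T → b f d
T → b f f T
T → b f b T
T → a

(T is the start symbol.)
T → b f T'
T' → d
T' → f T
T' → b T
T → a

Left-factoring transforms A → αβ₁ | αβ₂ into A → αA' and A' → β₁ | β₂
(α is the longest common prefix among the alternatives). Repeat until
no nonterminal has two alternatives with a common prefix.

Round 1: T has alternatives sharing prefix 'b f'. Introduce T': T → b f T'
  Add: T' → d
  Add: T' → f T
  Add: T' → b T

No remaining common prefixes — done.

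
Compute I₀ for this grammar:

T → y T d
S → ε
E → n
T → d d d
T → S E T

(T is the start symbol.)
{ [S → .], [T → . S E T], [T → . d d d], [T → . y T d], [T' → . T] }

First, augment the grammar with T' → T
I₀ = CLOSURE({ [T' → . T] }):
  [T' → . T] has the dot before T: add [T → . y T d], [T → . d d d], [T → . S E T]
  [T → . S E T] has the dot before S: add [S → .]
No further items can be added.

I₀ = { [S → .], [T → . S E T], [T → . d d d], [T → . y T d], [T' → . T] }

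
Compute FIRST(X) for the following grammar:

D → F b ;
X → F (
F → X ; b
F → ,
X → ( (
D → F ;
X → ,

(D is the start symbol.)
FIRST sets of the other non-terminals involved (by the same procedure, iterated to a fixed point):
  FIRST(F) = { '(', ',' }

From X → F (:
  - F is a non-terminal: add FIRST(F) \ {ε} = { '(', ',' }
    F is not nullable, so stop
From X → ( (:
  - '(' is a terminal: add '(' and stop
From X → ,:
  - ',' is a terminal: add ',' and stop

Collecting: FIRST(X) = { '(', ',' }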